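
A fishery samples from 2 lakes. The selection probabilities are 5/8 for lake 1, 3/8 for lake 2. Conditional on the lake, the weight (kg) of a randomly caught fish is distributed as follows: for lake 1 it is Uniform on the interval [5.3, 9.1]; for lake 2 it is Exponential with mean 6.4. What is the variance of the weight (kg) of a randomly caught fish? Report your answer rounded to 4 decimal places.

Per component, 1: μ=7.2, E[X²]=53.0433; 2: μ=6.4, E[X²]=81.92.
E[X] = 0.625·7.2 + 0.375·6.4 = 6.9.
E[X²] = 0.625·53.0433 + 0.375·81.92 = 63.8721.
Var(X) = E[X²] − (E[X])² = 63.8721 − 47.61 = 16.2621.

16.2621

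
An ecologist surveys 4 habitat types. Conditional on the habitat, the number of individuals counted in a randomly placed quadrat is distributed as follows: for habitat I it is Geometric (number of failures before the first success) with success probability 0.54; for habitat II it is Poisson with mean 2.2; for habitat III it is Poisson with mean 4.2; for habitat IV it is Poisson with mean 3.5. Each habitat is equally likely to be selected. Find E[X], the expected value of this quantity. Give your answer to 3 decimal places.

Component means — I: 0.851852; II: 2.2; III: 4.2; IV: 3.5.
E[X] = 0.25·0.851852 + 0.25·2.2 + 0.25·4.2 + 0.25·3.5 = 2.68796.

2.688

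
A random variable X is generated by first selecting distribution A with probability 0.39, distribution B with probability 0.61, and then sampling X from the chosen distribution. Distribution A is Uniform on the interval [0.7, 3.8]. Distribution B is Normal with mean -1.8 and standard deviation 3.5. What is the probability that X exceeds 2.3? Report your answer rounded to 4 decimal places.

0.2623

Conditional on each component, P(X > 2.3): A: 0.483871; B: 0.120713.
By total probability, P(X > 2.3) = 0.39·0.483871 + 0.61·0.120713 = 0.262345.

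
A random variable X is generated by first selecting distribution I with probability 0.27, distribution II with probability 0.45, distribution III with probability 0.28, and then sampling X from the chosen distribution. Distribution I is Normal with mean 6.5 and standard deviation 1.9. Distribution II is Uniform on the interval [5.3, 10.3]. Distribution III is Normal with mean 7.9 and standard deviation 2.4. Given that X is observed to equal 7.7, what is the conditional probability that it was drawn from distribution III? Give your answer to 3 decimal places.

0.254

Likelihoods f(7.7 | ·): I: 0.172004; II: 0.2; III: 0.16565.
Posterior ∝ prior × likelihood. Numerator for III: 0.28·0.16565 = 0.0463819.
Normalizing constant: 0.27·0.172004 + 0.45·0.2 + 0.28·0.16565 = 0.182823.
P(III | observation) = 0.0463819 / 0.182823 = 0.253699.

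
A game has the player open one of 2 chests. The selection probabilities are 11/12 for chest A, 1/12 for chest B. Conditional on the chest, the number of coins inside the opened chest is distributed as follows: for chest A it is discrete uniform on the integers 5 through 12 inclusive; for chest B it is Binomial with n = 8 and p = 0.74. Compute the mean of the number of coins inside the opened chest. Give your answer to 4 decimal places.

Component means — A: 8.5; B: 5.92.
E[X] = 0.916667·8.5 + 0.0833333·5.92 = 8.285.

8.2850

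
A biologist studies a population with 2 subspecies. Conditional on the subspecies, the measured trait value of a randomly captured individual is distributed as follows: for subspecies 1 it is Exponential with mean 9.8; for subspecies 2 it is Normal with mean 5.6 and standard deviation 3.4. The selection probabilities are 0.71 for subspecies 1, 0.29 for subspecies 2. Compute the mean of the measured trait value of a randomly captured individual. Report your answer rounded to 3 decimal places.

8.582

Component means — 1: 9.8; 2: 5.6.
E[X] = 0.71·9.8 + 0.29·5.6 = 8.582.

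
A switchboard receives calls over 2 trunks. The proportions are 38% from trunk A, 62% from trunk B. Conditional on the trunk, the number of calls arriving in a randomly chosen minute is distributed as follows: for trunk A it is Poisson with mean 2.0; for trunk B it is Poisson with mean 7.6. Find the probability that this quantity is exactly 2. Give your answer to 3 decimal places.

0.112

Conditional on each trunk, P(X = 2): A: 0.270671; B: 0.014453.
By total probability, P(X = 2) = 0.38·0.270671 + 0.62·0.014453 = 0.111816.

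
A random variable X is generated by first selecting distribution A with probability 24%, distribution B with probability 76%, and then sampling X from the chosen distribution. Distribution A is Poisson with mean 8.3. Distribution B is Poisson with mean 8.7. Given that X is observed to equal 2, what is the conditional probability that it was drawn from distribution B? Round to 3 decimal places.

Likelihoods P(X=2 | ·): A: 0.00856016; B: 0.00630444.
Posterior ∝ prior × likelihood. Numerator for B: 0.76·0.00630444 = 0.00479137.
Normalizing constant: 0.24·0.00856016 + 0.76·0.00630444 = 0.00684581.
P(B | observation) = 0.00479137 / 0.00684581 = 0.699898.

0.700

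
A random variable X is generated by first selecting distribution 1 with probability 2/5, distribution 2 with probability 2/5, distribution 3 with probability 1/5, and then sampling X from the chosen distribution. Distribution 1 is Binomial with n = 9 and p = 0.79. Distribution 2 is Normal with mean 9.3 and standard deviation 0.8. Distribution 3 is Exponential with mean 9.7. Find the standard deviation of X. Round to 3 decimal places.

4.581

Per component, 1: μ=7.11, E[X²]=52.0452; 2: μ=9.3, E[X²]=87.13; 3: μ=9.7, E[X²]=188.18.
E[X] = 0.4·7.11 + 0.4·9.3 + 0.2·9.7 = 8.504.
E[X²] = 0.4·52.0452 + 0.4·87.13 + 0.2·188.18 = 93.3061.
Var(X) = E[X²] − (E[X])² = 93.3061 − 72.318 = 20.9881.
SD(X) = √20.9881 = 4.58127.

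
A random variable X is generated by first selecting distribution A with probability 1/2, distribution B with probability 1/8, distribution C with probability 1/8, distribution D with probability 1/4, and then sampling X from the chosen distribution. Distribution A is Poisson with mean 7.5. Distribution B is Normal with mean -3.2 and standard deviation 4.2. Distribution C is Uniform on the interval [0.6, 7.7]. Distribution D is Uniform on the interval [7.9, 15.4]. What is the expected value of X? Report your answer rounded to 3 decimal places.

Component means — A: 7.5; B: -3.2; C: 4.15; D: 11.65.
E[X] = 0.5·7.5 + 0.125·-3.2 + 0.125·4.15 + 0.25·11.65 = 6.78125.

6.781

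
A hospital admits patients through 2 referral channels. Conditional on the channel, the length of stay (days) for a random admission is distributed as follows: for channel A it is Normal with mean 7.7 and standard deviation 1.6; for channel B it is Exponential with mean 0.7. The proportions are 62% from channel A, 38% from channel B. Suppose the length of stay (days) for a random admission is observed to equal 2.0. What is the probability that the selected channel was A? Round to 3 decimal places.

0.009

Likelihoods f(2.0 | ·): A: 0.000437408; B: 0.0820466.
Posterior ∝ prior × likelihood. Numerator for A: 0.62·0.000437408 = 0.000271193.
Normalizing constant: 0.62·0.000437408 + 0.38·0.0820466 = 0.0314489.
P(A | observation) = 0.000271193 / 0.0314489 = 0.00862328.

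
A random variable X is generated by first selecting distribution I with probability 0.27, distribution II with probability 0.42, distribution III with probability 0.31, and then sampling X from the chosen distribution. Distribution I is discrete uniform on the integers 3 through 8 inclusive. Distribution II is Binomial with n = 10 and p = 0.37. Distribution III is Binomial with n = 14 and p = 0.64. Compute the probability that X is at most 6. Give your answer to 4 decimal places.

0.6122

Conditional on each component, P(X ≤ 6): I: 0.666667; II: 0.964375; III: 0.087638.
By total probability, P(X ≤ 6) = 0.27·0.666667 + 0.42·0.964375 + 0.31·0.087638 = 0.612205.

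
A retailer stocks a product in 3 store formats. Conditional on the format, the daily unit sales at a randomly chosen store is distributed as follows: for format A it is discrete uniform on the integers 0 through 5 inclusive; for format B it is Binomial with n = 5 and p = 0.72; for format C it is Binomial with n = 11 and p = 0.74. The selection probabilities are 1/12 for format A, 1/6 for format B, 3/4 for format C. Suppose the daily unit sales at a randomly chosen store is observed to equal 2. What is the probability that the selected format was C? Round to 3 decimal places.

0.004

Likelihoods P(X=2 | ·): A: 0.166667; B: 0.113799; C: 0.000163526.
Posterior ∝ prior × likelihood. Numerator for C: 0.75·0.000163526 = 0.000122644.
Normalizing constant: 0.0833333·0.166667 + 0.166667·0.113799 + 0.75·0.000163526 = 0.0329781.
P(C | observation) = 0.000122644 / 0.0329781 = 0.00371897.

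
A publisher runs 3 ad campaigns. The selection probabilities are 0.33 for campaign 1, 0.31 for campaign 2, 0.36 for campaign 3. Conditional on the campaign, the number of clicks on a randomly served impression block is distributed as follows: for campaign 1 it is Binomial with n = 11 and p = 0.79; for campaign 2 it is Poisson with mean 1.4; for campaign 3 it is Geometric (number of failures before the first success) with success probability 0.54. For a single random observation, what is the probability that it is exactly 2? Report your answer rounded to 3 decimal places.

Conditional on each campaign, P(X = 2): 1: 2.72641e-05; 2: 0.241665; 3: 0.114264.
By total probability, P(X = 2) = 0.33·2.72641e-05 + 0.31·0.241665 + 0.36·0.114264 = 0.11606.

0.116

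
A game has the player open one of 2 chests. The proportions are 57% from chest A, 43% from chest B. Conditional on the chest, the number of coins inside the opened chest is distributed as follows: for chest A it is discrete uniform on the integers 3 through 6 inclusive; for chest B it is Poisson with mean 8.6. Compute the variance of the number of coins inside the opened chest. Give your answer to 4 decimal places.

8.5306

Per component, A: μ=4.5, E[X²]=21.5; B: μ=8.6, E[X²]=82.56.
E[X] = 0.57·4.5 + 0.43·8.6 = 6.263.
E[X²] = 0.57·21.5 + 0.43·82.56 = 47.7558.
Var(X) = E[X²] − (E[X])² = 47.7558 − 39.2252 = 8.53063.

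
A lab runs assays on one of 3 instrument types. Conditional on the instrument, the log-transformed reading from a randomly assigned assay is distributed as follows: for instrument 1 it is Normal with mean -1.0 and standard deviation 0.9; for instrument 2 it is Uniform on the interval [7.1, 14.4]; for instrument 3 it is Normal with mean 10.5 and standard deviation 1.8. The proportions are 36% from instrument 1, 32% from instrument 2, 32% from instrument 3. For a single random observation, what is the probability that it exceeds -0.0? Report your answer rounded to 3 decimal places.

0.688

Conditional on each instrument, P(X > -0.0): 1: 0.13326; 2: 1; 3: 1.
By total probability, P(X > -0.0) = 0.36·0.13326 + 0.32·1 + 0.32·1 = 0.687974.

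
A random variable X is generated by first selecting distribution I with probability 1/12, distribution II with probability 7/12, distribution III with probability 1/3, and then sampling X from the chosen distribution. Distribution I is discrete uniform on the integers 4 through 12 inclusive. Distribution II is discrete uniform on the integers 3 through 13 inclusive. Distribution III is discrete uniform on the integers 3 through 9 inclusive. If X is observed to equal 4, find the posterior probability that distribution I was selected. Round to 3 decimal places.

0.084

Likelihoods P(X=4 | ·): I: 0.111111; II: 0.0909091; III: 0.142857.
Posterior ∝ prior × likelihood. Numerator for I: 0.0833333·0.111111 = 0.00925926.
Normalizing constant: 0.0833333·0.111111 + 0.583333·0.0909091 + 0.333333·0.142857 = 0.109909.
P(I | observation) = 0.00925926 / 0.109909 = 0.0842451.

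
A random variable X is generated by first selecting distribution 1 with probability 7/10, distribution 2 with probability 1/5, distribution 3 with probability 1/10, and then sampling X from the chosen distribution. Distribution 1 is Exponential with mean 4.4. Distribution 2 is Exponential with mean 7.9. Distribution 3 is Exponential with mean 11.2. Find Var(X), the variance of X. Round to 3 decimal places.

Per component, 1: μ=4.4, E[X²]=38.72; 2: μ=7.9, E[X²]=124.82; 3: μ=11.2, E[X²]=250.88.
E[X] = 0.7·4.4 + 0.2·7.9 + 0.1·11.2 = 5.78.
E[X²] = 0.7·38.72 + 0.2·124.82 + 0.1·250.88 = 77.156.
Var(X) = E[X²] − (E[X])² = 77.156 − 33.4084 = 43.7476.

43.748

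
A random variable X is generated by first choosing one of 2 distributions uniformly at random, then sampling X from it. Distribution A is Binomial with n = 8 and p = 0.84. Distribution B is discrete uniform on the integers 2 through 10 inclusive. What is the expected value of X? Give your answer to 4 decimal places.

Component means — A: 6.72; B: 6.
E[X] = 0.5·6.72 + 0.5·6 = 6.36.

6.3600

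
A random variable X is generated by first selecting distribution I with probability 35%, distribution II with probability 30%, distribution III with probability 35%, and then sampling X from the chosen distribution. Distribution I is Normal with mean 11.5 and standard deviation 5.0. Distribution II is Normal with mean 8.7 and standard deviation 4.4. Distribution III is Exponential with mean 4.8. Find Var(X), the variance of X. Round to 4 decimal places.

30.5413

Per component, I: μ=11.5, E[X²]=157.25; II: μ=8.7, E[X²]=95.05; III: μ=4.8, E[X²]=46.08.
E[X] = 0.35·11.5 + 0.3·8.7 + 0.35·4.8 = 8.315.
E[X²] = 0.35·157.25 + 0.3·95.05 + 0.35·46.08 = 99.6805.
Var(X) = E[X²] − (E[X])² = 99.6805 − 69.1392 = 30.5413.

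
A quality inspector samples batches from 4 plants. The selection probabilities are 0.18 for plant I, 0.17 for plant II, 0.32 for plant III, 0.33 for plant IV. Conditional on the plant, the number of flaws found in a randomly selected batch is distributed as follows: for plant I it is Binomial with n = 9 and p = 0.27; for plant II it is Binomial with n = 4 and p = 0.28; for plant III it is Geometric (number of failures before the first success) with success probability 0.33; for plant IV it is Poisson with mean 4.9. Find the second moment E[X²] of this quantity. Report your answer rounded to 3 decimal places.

For each component E[X²] = Var + (mean)², giving I: 7.6788; II: 2.0608; III: 10.2746; IV: 28.91.
Overall E[X²] = 0.18·7.6788 + 0.17·2.0608 + 0.32·10.2746 + 0.33·28.91 = 14.5607.

14.561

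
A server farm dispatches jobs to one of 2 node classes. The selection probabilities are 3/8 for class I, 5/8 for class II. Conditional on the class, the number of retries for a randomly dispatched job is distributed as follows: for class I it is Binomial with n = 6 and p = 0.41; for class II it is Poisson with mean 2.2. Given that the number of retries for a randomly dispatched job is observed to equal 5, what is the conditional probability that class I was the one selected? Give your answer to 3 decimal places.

0.341

Likelihoods P(X=5 | ·): I: 0.0410131; II: 0.0475866.
Posterior ∝ prior × likelihood. Numerator for I: 0.375·0.0410131 = 0.0153799.
Normalizing constant: 0.375·0.0410131 + 0.625·0.0475866 = 0.0451215.
P(I | observation) = 0.0153799 / 0.0451215 = 0.340855.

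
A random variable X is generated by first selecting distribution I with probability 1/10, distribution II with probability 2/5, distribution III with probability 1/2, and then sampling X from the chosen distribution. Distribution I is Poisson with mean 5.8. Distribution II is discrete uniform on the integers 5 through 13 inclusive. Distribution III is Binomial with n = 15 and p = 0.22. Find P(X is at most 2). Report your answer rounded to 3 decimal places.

0.171

Conditional on each component, P(X ≤ 2): I: 0.0715108; II: 0; III: 0.32692.
By total probability, P(X ≤ 2) = 0.1·0.0715108 + 0.4·0 + 0.5·0.32692 = 0.170611.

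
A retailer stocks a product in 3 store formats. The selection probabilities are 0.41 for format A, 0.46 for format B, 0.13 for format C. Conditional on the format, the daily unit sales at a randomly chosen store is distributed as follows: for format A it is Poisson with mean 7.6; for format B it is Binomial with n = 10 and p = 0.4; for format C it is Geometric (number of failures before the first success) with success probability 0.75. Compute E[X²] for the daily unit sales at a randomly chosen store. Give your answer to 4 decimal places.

For each component E[X²] = Var + (mean)², giving A: 65.36; B: 18.4; C: 0.555556.
Overall E[X²] = 0.41·65.36 + 0.46·18.4 + 0.13·0.555556 = 35.3338.

35.3338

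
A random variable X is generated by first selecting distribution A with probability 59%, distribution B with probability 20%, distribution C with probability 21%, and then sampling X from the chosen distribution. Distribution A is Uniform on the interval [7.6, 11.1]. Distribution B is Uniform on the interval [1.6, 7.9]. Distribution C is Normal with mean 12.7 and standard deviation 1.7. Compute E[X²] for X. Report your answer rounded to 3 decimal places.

For each component E[X²] = Var + (mean)², giving A: 88.4433; B: 25.87; C: 164.18.
Overall E[X²] = 0.59·88.4433 + 0.2·25.87 + 0.21·164.18 = 91.8334.

91.833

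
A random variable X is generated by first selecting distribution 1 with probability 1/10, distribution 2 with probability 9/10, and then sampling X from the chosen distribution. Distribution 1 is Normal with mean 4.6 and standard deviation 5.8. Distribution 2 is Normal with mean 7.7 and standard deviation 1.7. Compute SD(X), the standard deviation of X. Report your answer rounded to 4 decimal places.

Per component, 1: μ=4.6, E[X²]=54.8; 2: μ=7.7, E[X²]=62.18.
E[X] = 0.1·4.6 + 0.9·7.7 = 7.39.
E[X²] = 0.1·54.8 + 0.9·62.18 = 61.442.
Var(X) = E[X²] − (E[X])² = 61.442 − 54.6121 = 6.8299.
SD(X) = √6.8299 = 2.61341.

2.6134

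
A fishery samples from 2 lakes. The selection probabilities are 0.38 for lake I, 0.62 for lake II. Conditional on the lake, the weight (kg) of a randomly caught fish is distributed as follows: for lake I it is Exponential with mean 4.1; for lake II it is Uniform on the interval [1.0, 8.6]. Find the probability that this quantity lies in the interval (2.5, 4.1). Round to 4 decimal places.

0.1973

Conditional on each lake, P(2.5 < X < 4.1): I: 0.175604; II: 0.210526.
By total probability, P(2.5 < X < 4.1) = 0.38·0.175604 + 0.62·0.210526 = 0.197256.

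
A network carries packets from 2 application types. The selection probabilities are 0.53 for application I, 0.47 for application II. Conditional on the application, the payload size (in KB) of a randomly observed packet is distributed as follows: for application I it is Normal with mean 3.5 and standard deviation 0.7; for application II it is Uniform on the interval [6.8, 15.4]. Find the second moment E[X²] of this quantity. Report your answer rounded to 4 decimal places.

For each component E[X²] = Var + (mean)², giving I: 12.74; II: 129.373.
Overall E[X²] = 0.53·12.74 + 0.47·129.373 = 67.5577.

67.5577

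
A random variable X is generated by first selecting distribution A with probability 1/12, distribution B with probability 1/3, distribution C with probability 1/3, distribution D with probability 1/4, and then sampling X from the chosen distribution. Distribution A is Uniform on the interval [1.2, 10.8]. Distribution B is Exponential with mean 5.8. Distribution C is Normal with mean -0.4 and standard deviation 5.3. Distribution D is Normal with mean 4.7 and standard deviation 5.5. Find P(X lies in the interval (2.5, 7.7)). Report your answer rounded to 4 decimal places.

0.3404

Conditional on each component, P(2.5 < X < 7.7): A: 0.541667; B: 0.38472; C: 0.228912; D: 0.362701.
By total probability, P(2.5 < X < 7.7) = 0.0833333·0.541667 + 0.333333·0.38472 + 0.333333·0.228912 + 0.25·0.362701 = 0.340358.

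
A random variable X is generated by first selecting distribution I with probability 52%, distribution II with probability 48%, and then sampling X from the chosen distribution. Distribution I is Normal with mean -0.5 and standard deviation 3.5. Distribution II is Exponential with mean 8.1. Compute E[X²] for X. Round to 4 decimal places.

For each component E[X²] = Var + (mean)², giving I: 12.5; II: 131.22.
Overall E[X²] = 0.52·12.5 + 0.48·131.22 = 69.4856.

69.4856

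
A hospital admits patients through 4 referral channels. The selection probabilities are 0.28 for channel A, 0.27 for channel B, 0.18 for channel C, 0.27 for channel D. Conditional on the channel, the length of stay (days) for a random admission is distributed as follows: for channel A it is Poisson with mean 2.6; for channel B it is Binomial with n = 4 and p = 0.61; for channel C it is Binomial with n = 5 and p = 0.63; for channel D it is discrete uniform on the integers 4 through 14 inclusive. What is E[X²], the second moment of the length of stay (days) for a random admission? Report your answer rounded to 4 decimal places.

31.0510

For each component E[X²] = Var + (mean)², giving A: 9.36; B: 6.9052; C: 11.088; D: 91.
Overall E[X²] = 0.28·9.36 + 0.27·6.9052 + 0.18·11.088 + 0.27·91 = 31.051.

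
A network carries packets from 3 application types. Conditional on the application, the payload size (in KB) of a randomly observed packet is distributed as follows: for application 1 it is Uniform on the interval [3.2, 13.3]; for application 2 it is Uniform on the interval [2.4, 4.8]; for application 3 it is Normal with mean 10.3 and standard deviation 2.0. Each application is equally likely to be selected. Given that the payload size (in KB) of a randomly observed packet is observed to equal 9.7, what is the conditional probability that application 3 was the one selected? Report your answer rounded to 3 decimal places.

0.658

Likelihoods f(9.7 | ·): 1: 0.0990099; 2: 0; 3: 0.190694.
Posterior ∝ prior × likelihood. Numerator for 3: 0.333333·0.190694 = 0.0635646.
Normalizing constant: 0.333333·0.0990099 + 0.333333·0 + 0.333333·0.190694 = 0.0965679.
P(3 | observation) = 0.0635646 / 0.0965679 = 0.658237.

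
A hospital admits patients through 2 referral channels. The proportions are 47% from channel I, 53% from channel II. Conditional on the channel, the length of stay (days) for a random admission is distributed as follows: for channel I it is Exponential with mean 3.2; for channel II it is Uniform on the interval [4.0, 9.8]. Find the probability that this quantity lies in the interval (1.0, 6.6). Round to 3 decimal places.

0.522

Conditional on each channel, P(1.0 < X < 6.6): I: 0.60448; II: 0.448276.
By total probability, P(1.0 < X < 6.6) = 0.47·0.60448 + 0.53·0.448276 = 0.521692.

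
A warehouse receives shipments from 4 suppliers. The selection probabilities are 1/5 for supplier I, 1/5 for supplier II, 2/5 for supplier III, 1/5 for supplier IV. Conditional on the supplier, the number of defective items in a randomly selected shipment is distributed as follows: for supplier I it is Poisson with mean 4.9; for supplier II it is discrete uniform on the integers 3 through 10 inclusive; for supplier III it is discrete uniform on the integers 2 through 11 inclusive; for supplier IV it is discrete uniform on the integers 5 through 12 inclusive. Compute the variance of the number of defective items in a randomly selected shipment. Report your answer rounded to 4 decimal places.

Per component, I: μ=4.9, E[X²]=28.91; II: μ=6.5, E[X²]=47.5; III: μ=6.5, E[X²]=50.5; IV: μ=8.5, E[X²]=77.5.
E[X] = 0.2·4.9 + 0.2·6.5 + 0.4·6.5 + 0.2·8.5 = 6.58.
E[X²] = 0.2·28.91 + 0.2·47.5 + 0.4·50.5 + 0.2·77.5 = 50.982.
Var(X) = E[X²] − (E[X])² = 50.982 − 43.2964 = 7.6856.

7.6856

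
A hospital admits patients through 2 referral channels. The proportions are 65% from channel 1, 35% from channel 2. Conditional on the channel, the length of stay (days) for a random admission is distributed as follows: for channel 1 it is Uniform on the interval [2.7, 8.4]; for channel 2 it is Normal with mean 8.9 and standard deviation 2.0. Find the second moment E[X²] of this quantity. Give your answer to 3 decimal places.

For each component E[X²] = Var + (mean)², giving 1: 33.51; 2: 83.21.
Overall E[X²] = 0.65·33.51 + 0.35·83.21 = 50.905.

50.905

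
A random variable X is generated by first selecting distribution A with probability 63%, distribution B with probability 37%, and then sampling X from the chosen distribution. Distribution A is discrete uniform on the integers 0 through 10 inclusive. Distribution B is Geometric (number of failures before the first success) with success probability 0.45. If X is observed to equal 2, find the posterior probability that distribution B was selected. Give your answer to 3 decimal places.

Likelihoods P(X=2 | ·): A: 0.0909091; B: 0.136125.
Posterior ∝ prior × likelihood. Numerator for B: 0.37·0.136125 = 0.0503663.
Normalizing constant: 0.63·0.0909091 + 0.37·0.136125 = 0.107639.
P(B | observation) = 0.0503663 / 0.107639 = 0.467918.

0.468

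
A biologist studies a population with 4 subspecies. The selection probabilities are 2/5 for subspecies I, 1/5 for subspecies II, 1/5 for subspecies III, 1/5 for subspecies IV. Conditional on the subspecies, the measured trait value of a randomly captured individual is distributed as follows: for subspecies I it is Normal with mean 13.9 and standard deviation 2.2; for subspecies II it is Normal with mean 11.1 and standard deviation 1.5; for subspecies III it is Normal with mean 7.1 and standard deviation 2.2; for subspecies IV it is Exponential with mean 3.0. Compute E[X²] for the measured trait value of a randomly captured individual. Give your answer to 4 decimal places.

For each component E[X²] = Var + (mean)², giving I: 198.05; II: 125.46; III: 55.25; IV: 18.
Overall E[X²] = 0.4·198.05 + 0.2·125.46 + 0.2·55.25 + 0.2·18 = 118.962.

118.9620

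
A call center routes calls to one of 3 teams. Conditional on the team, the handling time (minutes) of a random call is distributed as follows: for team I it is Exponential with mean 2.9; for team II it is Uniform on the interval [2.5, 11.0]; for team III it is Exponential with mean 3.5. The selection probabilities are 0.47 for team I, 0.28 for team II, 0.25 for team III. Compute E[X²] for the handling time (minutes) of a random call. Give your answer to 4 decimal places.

28.4737

For each component E[X²] = Var + (mean)², giving I: 16.82; II: 51.5833; III: 24.5.
Overall E[X²] = 0.47·16.82 + 0.28·51.5833 + 0.25·24.5 = 28.4737.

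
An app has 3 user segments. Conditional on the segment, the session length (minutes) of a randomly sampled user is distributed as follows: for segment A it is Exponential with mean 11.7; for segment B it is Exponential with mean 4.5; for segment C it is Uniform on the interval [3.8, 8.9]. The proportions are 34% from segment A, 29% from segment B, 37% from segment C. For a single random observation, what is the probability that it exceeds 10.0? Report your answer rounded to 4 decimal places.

0.1761

Conditional on each segment, P(X > 10.0): A: 0.42541; B: 0.108368; C: 0.
By total probability, P(X > 10.0) = 0.34·0.42541 + 0.29·0.108368 + 0.37·0 = 0.176066.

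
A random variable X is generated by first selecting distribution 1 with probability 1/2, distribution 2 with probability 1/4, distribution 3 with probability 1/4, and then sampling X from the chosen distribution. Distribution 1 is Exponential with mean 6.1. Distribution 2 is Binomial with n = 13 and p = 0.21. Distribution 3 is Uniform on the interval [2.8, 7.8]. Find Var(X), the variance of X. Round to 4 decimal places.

Per component, 1: μ=6.1, E[X²]=74.42; 2: μ=2.73, E[X²]=9.6096; 3: μ=5.3, E[X²]=30.1733.
E[X] = 0.5·6.1 + 0.25·2.73 + 0.25·5.3 = 5.0575.
E[X²] = 0.5·74.42 + 0.25·9.6096 + 0.25·30.1733 = 47.1557.
Var(X) = E[X²] − (E[X])² = 47.1557 − 25.5783 = 21.5774.

21.5774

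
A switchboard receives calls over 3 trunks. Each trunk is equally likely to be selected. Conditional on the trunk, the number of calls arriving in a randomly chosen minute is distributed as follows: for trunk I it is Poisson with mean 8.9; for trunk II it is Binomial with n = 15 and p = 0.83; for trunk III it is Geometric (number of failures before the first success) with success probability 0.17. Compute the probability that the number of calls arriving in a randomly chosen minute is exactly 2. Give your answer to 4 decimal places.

Conditional on each trunk, P(X = 2): I: 0.00540168; II: 7.16443e-09; III: 0.117113.
By total probability, P(X = 2) = 0.333333·0.00540168 + 0.333333·7.16443e-09 + 0.333333·0.117113 = 0.0408382.

0.0408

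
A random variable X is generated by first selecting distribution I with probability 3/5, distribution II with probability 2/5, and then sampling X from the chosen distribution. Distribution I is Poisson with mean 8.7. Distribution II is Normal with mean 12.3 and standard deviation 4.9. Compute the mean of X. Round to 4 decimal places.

10.1400

Component means — I: 8.7; II: 12.3.
E[X] = 0.6·8.7 + 0.4·12.3 = 10.14.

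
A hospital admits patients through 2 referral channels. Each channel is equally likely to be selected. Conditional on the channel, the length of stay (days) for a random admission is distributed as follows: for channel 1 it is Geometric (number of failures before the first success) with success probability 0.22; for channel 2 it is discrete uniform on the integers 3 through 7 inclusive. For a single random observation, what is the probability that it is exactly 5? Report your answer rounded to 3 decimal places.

Conditional on each channel, P(X = 5): 1: 0.0635178; 2: 0.2.
By total probability, P(X = 5) = 0.5·0.0635178 + 0.5·0.2 = 0.131759.

0.132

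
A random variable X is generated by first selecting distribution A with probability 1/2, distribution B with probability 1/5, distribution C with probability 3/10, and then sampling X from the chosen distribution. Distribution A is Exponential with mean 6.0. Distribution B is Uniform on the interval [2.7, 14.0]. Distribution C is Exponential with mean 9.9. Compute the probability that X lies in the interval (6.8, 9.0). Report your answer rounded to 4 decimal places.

Conditional on each component, P(6.8 < X < 9.0): A: 0.0988281; B: 0.19469; C: 0.100259.
By total probability, P(6.8 < X < 9.0) = 0.5·0.0988281 + 0.2·0.19469 + 0.3·0.100259 = 0.11843.

0.1184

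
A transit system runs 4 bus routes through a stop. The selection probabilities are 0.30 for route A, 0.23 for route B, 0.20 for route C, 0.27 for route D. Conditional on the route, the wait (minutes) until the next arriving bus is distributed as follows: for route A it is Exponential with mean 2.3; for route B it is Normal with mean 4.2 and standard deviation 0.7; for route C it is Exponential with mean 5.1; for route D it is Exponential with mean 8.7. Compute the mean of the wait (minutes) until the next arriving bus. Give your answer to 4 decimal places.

5.0250

Component means — A: 2.3; B: 4.2; C: 5.1; D: 8.7.
E[X] = 0.3·2.3 + 0.23·4.2 + 0.2·5.1 + 0.27·8.7 = 5.025.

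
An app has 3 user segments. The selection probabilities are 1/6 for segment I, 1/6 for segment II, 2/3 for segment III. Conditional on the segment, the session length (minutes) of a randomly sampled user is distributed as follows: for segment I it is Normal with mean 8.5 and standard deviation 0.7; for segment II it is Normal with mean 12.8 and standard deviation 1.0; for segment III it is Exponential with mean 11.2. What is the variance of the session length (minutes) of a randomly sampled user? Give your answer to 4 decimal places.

85.4831

Per component, I: μ=8.5, E[X²]=72.74; II: μ=12.8, E[X²]=164.84; III: μ=11.2, E[X²]=250.88.
E[X] = 0.166667·8.5 + 0.166667·12.8 + 0.666667·11.2 = 11.0167.
E[X²] = 0.166667·72.74 + 0.166667·164.84 + 0.666667·250.88 = 206.85.
Var(X) = E[X²] − (E[X])² = 206.85 − 121.367 = 85.4831.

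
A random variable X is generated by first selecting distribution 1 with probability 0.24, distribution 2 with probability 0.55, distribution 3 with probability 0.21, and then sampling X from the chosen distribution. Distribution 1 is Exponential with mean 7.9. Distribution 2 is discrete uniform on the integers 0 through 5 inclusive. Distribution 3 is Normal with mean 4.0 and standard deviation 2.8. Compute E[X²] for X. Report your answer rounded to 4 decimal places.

For each component E[X²] = Var + (mean)², giving 1: 124.82; 2: 9.16667; 3: 23.84.
Overall E[X²] = 0.24·124.82 + 0.55·9.16667 + 0.21·23.84 = 40.0049.

40.0049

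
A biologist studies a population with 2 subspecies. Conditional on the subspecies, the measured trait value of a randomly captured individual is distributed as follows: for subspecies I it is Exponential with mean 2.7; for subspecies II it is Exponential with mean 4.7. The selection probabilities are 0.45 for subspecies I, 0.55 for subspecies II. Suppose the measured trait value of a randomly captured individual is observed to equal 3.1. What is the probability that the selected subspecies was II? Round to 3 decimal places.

0.534

Likelihoods f(3.1 | ·): I: 0.11749; II: 0.110015.
Posterior ∝ prior × likelihood. Numerator for II: 0.55·0.110015 = 0.0605083.
Normalizing constant: 0.45·0.11749 + 0.55·0.110015 = 0.113379.
P(II | observation) = 0.0605083 / 0.113379 = 0.533682.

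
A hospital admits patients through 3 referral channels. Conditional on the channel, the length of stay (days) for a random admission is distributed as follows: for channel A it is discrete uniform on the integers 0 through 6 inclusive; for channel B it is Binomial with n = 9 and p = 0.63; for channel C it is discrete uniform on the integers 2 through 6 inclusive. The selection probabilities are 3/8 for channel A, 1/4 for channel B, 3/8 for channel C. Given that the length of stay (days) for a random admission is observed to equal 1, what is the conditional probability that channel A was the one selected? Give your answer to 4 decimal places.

0.9908

Likelihoods P(X=1 | ·): A: 0.142857; B: 0.00199158; C: 0.
Posterior ∝ prior × likelihood. Numerator for A: 0.375·0.142857 = 0.0535714.
Normalizing constant: 0.375·0.142857 + 0.25·0.00199158 + 0.375·0 = 0.0540693.
P(A | observation) = 0.0535714 / 0.0540693 = 0.990792.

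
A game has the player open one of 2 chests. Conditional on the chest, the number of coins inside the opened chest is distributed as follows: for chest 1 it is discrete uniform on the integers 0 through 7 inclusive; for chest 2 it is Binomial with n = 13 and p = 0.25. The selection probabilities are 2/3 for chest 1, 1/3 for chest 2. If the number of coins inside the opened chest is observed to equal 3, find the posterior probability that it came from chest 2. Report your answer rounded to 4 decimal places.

0.5016

Likelihoods P(X=3 | ·): 1: 0.125; 2: 0.251651.
Posterior ∝ prior × likelihood. Numerator for 2: 0.333333·0.251651 = 0.0838837.
Normalizing constant: 0.666667·0.125 + 0.333333·0.251651 = 0.167217.
P(2 | observation) = 0.0838837 / 0.167217 = 0.501646.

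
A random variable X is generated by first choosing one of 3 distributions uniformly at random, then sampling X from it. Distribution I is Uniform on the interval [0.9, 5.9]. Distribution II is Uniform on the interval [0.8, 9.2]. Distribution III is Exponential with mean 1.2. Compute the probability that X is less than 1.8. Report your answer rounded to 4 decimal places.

0.3586

Conditional on each component, P(X < 1.8): I: 0.18; II: 0.119048; III: 0.77687.
By total probability, P(X < 1.8) = 0.333333·0.18 + 0.333333·0.119048 + 0.333333·0.77687 = 0.358639.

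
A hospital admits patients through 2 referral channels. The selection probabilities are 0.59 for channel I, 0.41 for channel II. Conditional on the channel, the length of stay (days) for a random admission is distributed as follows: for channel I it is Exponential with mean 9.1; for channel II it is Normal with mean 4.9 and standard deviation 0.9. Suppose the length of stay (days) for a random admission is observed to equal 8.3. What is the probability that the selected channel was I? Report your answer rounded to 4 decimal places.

0.9945

Likelihoods f(8.3 | ·): I: 0.0441412; II: 0.000352881.
Posterior ∝ prior × likelihood. Numerator for I: 0.59·0.0441412 = 0.0260433.
Normalizing constant: 0.59·0.0441412 + 0.41·0.000352881 = 0.026188.
P(I | observation) = 0.0260433 / 0.026188 = 0.994475.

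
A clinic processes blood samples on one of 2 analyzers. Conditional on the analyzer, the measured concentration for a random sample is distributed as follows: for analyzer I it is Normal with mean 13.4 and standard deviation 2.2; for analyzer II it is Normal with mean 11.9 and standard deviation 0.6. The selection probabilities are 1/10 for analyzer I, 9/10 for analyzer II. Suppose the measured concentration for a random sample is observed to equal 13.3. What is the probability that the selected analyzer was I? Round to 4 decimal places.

Likelihoods f(13.3 | ·): I: 0.18115; II: 0.0437031.
Posterior ∝ prior × likelihood. Numerator for I: 0.1·0.18115 = 0.018115.
Normalizing constant: 0.1·0.18115 + 0.9·0.0437031 = 0.0574479.
P(I | observation) = 0.018115 / 0.0574479 = 0.31533.

0.3153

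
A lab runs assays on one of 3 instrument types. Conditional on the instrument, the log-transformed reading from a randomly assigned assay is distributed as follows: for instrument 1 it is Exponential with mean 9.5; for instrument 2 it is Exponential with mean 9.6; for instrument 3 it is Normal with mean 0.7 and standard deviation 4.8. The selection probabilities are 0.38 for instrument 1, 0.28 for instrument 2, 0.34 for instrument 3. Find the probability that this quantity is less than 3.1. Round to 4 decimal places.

Conditional on each instrument, P(X < 3.1): 1: 0.278423; 2: 0.275966; 3: 0.691462.
By total probability, P(X < 3.1) = 0.38·0.278423 + 0.28·0.275966 + 0.34·0.691462 = 0.418168.

0.4182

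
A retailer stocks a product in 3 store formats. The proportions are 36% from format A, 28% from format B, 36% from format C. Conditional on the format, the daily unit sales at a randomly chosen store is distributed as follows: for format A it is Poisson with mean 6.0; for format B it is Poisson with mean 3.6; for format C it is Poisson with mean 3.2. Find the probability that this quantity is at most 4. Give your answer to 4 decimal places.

0.5814

Conditional on each format, P(X ≤ 4): A: 0.285057; B: 0.706438; C: 0.780613.
By total probability, P(X ≤ 4) = 0.36·0.285057 + 0.28·0.706438 + 0.36·0.780613 = 0.581444.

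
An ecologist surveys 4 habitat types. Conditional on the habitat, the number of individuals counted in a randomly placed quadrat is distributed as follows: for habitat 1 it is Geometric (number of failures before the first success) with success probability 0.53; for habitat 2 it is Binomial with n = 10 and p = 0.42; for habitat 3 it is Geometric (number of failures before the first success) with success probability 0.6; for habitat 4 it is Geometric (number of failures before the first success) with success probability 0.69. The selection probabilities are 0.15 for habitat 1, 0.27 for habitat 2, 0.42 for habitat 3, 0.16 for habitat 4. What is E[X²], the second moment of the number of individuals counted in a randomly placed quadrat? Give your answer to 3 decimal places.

For each component E[X²] = Var + (mean)², giving 1: 2.45959; 2: 20.076; 3: 1.55556; 4: 0.852972.
Overall E[X²] = 0.15·2.45959 + 0.27·20.076 + 0.42·1.55556 + 0.16·0.852972 = 6.57927.

6.579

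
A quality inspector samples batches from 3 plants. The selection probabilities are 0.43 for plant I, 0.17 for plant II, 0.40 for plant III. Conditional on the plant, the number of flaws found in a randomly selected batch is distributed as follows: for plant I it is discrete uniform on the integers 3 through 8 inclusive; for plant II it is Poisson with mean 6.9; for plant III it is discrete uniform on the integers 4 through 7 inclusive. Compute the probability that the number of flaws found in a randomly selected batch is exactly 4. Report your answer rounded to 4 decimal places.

0.1878

Conditional on each plant, P(X = 4): I: 0.166667; II: 0.0951816; III: 0.25.
By total probability, P(X = 4) = 0.43·0.166667 + 0.17·0.0951816 + 0.4·0.25 = 0.187848.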